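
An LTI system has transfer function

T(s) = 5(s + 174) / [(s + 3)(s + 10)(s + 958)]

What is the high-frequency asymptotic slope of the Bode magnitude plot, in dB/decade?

Each pole contributes −20 dB/decade at high frequency; each zero contributes +20 dB/decade.
Net: 1 zero(s) − 3 pole(s) → -40 dB/decade.

-40 dB/decade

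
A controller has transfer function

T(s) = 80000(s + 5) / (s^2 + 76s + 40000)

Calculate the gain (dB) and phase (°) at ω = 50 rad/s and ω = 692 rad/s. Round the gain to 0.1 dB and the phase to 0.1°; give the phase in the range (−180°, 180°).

ω = 50: 40.6 dB, 78.5°; ω = 692: 42.0 dB, -83.6°

At s = jω = j50:
zero (s+5): 5 + j50 → |·| = √(5²+50²) = √2525 ≈ 50.249, ∠ = arctan(50/5) ≈ 84.29°
quadratic: (j50)² + 76·j50 + 40000 = 37500 + j3800 → |·| ≈ 37692, ∠ ≈ 5.79°
|T| = 80000 · 50.249 / 37692 ≈ 106.65
Gain = 20 log₁₀(106.65) ≈ 40.56 dB
∠T = 84.29° − 5.79° = 78.50°

At s = jω = j692:
zero (s+5): 5 + j692 → |·| = √(5²+692²) = √478889 ≈ 692.02, ∠ = arctan(692/5) ≈ 89.59°
quadratic: (j692)² + 76·j692 + 40000 = -438864 + j52592 → |·| ≈ 4.42e+05, ∠ ≈ 173.17°
|T| = 80000 · 692.02 / 4.42e+05 ≈ 125.25
Gain = 20 log₁₀(125.25) ≈ 41.96 dB
∠T = 89.59° − 173.17° = -83.58°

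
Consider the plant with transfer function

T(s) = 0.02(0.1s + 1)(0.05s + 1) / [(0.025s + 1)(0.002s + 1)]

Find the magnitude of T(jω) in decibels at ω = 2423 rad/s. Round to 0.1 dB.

5.8 dB

At ω = 2423 rad/s:
zero (1 + j2423·0.1) = 1 + j242.3 → |·| ≈ 242.3, ∠ ≈ 89.76°
zero (1 + j2423·0.05) = 1 + j121.15 → |·| ≈ 121.15, ∠ ≈ 89.53°
pole (1 + j2423·0.025) = 1 + j60.575 → |·| ≈ 60.583, ∠ ≈ 89.05°
pole (1 + j2423·0.002) = 1 + j4.846 → |·| ≈ 4.9481, ∠ ≈ 78.34°
|T| = 0.02 · 242.3 · 121.15 / (60.583 · 4.9481) ≈ 1.9585
Gain = 20 log₁₀(1.9585) ≈ 5.84 dB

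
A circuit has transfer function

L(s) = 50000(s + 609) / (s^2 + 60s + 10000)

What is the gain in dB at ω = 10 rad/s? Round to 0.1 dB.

At s = jω = j10:
zero (s+609): 609 + j10 → |·| = √(609²+10²) = √370981 ≈ 609.08, ∠ = arctan(10/609) ≈ 0.94°
quadratic: (j10)² + 60·j10 + 10000 = 9900 + j600 → |·| ≈ 9918.2, ∠ ≈ 3.47°
|L| = 50000 · 609.08 / 9918.2 ≈ 3070.5
Gain = 20 log₁₀(3070.5) ≈ 69.74 dB

69.7 dB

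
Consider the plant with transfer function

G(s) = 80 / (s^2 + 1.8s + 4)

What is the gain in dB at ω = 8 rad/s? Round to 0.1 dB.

2.3 dB

At s = jω = j8:
quadratic: (j8)² + 1.8·j8 + 4 = -60 + j14.4 → |·| ≈ 61.704, ∠ ≈ 166.50°
|G| = 80 / 61.704 ≈ 1.2965
Gain = 20 log₁₀(1.2965) ≈ 2.26 dB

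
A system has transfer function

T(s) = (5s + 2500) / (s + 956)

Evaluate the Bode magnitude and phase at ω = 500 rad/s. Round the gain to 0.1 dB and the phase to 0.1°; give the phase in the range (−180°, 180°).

Substitute s = j500:
Numerator: 5(j500) + 2500 = 2500 + j2500
Denominator: (j500) + 956 = 956 + j500
|N| = √(2500² + 2500²) ≈ 3535.5, ∠N ≈ 45.00°
|D| = √(956² + 500²) ≈ 1078.9, ∠D ≈ 27.61°
|T| = 3535.5 / 1078.9 ≈ 3.2769
Gain = 20 log₁₀(3.2769) ≈ 10.31 dB
∠T = 45.00° − 27.61° = 17.39°

10.3 dB, 17.4°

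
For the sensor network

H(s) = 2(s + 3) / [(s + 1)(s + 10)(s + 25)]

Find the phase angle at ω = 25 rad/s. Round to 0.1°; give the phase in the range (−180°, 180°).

At s = jω = j25:
zero (s+3): 3 + j25 → |·| = √(3²+25²) = √634 ≈ 25.179, ∠ = arctan(25/3) ≈ 83.16°
pole (s+1): 1 + j25 → |·| = √(1²+25²) = √626 ≈ 25.02, ∠ = arctan(25/1) ≈ 87.71°
pole (s+10): 10 + j25 → |·| = √(10²+25²) = √725 ≈ 26.926, ∠ = arctan(25/10) ≈ 68.20°
pole (s+25): 25 + j25 → |·| = √(25²+25²) = √1250 ≈ 35.355, ∠ = arctan(25/25) ≈ 45.00°
∠H = 83.16° − 200.91° = -117.75°

-117.8°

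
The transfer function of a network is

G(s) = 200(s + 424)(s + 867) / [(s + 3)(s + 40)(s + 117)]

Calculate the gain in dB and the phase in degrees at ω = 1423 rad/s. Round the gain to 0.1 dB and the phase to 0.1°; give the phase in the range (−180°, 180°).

At s = jω = j1423:
zero (s+424): 424 + j1423 → |·| = √(424²+1423²) = √2204705 ≈ 1484.8, ∠ = arctan(1423/424) ≈ 73.41°
zero (s+867): 867 + j1423 → |·| = √(867²+1423²) = √2776618 ≈ 1666.3, ∠ = arctan(1423/867) ≈ 58.65°
pole (s+3): 3 + j1423 → |·| = √(3²+1423²) = √2024938 ≈ 1423, ∠ = arctan(1423/3) ≈ 89.88°
pole (s+40): 40 + j1423 → |·| = √(40²+1423²) = √2026529 ≈ 1423.6, ∠ = arctan(1423/40) ≈ 88.39°
pole (s+117): 117 + j1423 → |·| = √(117²+1423²) = √2038618 ≈ 1427.8, ∠ = arctan(1423/117) ≈ 85.30°
|G| = 200 · 2.4741e+06 / 2.8924e+09 ≈ 0.17108
Gain = 20 log₁₀(0.17108) ≈ -15.34 dB
∠G = 132.06° − 263.57° = -131.51°

-15.3 dB, -131.5°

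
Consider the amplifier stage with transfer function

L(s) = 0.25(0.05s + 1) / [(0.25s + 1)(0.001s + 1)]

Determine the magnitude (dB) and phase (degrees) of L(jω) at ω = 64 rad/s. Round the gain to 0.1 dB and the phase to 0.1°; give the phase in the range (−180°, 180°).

At ω = 64 rad/s:
zero (1 + j64·0.05) = 1 + j3.2 → |·| ≈ 3.3526, ∠ ≈ 72.65°
pole (1 + j64·0.25) = 1 + j16 → |·| ≈ 16.031, ∠ ≈ 86.42°
pole (1 + j64·0.001) = 1 + j0.064 → |·| ≈ 1.002, ∠ ≈ 3.66°
|L| = 0.25 · 3.3526 / (16.031 · 1.002) ≈ 0.052179
Gain = 20 log₁₀(0.052179) ≈ -25.65 dB
∠L = (72.65°) − (86.42° + 3.66°) = -17.43°

-25.7 dB, -17.4°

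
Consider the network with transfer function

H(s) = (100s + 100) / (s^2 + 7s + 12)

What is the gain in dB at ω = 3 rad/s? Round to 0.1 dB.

Substitute s = j3:
Numerator: 100(j3) + 100 = 100 + j300
Denominator: (j3)^2 + 7(j3) + 12 = 3 + j21
|N| = √(100² + 300²) ≈ 316.23, ∠N ≈ 71.57°
|D| = √(3² + 21²) ≈ 21.213, ∠D ≈ 81.87°
|H| = 316.23 / 21.213 ≈ 14.907
Gain = 20 log₁₀(14.907) ≈ 23.47 dB

23.5 dB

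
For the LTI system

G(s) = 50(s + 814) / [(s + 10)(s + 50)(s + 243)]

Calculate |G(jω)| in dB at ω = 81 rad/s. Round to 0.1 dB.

At s = jω = j81:
zero (s+814): 814 + j81 → |·| = √(814²+81²) = √669157 ≈ 818.02, ∠ = arctan(81/814) ≈ 5.68°
pole (s+10): 10 + j81 → |·| = √(10²+81²) = √6661 ≈ 81.615, ∠ = arctan(81/10) ≈ 82.96°
pole (s+50): 50 + j81 → |·| = √(50²+81²) = √9061 ≈ 95.189, ∠ = arctan(81/50) ≈ 58.31°
pole (s+243): 243 + j81 → |·| = √(243²+81²) = √65610 ≈ 256.14, ∠ = arctan(81/243) ≈ 18.43°
|G| = 50 · 818.02 / 1.9899e+06 ≈ 0.020554
Gain = 20 log₁₀(0.020554) ≈ -33.74 dB

-33.7 dB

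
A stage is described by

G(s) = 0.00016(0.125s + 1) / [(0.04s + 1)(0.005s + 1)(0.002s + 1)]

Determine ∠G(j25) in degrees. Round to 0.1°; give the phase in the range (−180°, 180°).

At ω = 25 rad/s:
zero (1 + j25·0.125) = 1 + j3.125 → |·| ≈ 3.2811, ∠ ≈ 72.26°
pole (1 + j25·0.04) = 1 + j1 → |·| ≈ 1.4142, ∠ ≈ 45.00°
pole (1 + j25·0.005) = 1 + j0.125 → |·| ≈ 1.0078, ∠ ≈ 7.13°
pole (1 + j25·0.002) = 1 + j0.05 → |·| ≈ 1.0012, ∠ ≈ 2.86°
∠G = (72.26°) − (45.00° + 7.13° + 2.86°) = 17.27°

17.3°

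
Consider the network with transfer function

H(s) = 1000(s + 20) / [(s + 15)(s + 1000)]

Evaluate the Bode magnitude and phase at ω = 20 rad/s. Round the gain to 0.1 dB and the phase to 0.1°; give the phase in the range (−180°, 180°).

1.1 dB, -9.3°

At s = jω = j20:
zero (s+20): 20 + j20 → |·| = √(20²+20²) = √800 ≈ 28.284, ∠ = arctan(20/20) ≈ 45.00°
pole (s+15): 15 + j20 → |·| = √(15²+20²) = √625 ≈ 25, ∠ = arctan(20/15) ≈ 53.13°
pole (s+1000): 1000 + j20 → |·| = √(1000²+20²) = √1000400 ≈ 1000.2, ∠ = arctan(20/1000) ≈ 1.15°
|H| = 1000 · 28.284 / 25005 ≈ 1.1311
Gain = 20 log₁₀(1.1311) ≈ 1.07 dB
∠H = 45.00° − 54.28° = -9.28°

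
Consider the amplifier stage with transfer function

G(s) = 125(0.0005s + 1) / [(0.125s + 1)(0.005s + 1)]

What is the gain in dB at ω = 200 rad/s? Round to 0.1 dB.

At ω = 200 rad/s:
zero (1 + j200·0.0005) = 1 + j0.1 → |·| ≈ 1.005, ∠ ≈ 5.71°
pole (1 + j200·0.125) = 1 + j25 → |·| ≈ 25.02, ∠ ≈ 87.71°
pole (1 + j200·0.005) = 1 + j1 → |·| ≈ 1.4142, ∠ ≈ 45.00°
|G| = 125 · 1.005 / (25.02 · 1.4142) ≈ 3.5504
Gain = 20 log₁₀(3.5504) ≈ 11.01 dB

11.0 dB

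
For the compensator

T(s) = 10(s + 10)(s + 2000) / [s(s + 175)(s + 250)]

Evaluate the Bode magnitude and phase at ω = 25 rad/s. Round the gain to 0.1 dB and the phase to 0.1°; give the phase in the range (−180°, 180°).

At s = jω = j25:
zero (s+10): 10 + j25 → |·| = √(10²+25²) = √725 ≈ 26.926, ∠ = arctan(25/10) ≈ 68.20°
zero (s+2000): 2000 + j25 → |·| = √(2000²+25²) = √4000625 ≈ 2000.2, ∠ = arctan(25/2000) ≈ 0.72°
pole (s+175): 175 + j25 → |·| = √(175²+25²) = √31250 ≈ 176.78, ∠ = arctan(25/175) ≈ 8.13°
pole (s+250): 250 + j25 → |·| = √(250²+25²) = √63125 ≈ 251.25, ∠ = arctan(25/250) ≈ 5.71°
pole at origin: |s| = 25, ∠ = 90.00° (in denominator)
|T| = 10 · 53857 / 1.1104e+06 ≈ 0.48502
Gain = 20 log₁₀(0.48502) ≈ -6.28 dB
∠T = 68.92° − 103.84° = -34.92°

-6.3 dB, -34.9°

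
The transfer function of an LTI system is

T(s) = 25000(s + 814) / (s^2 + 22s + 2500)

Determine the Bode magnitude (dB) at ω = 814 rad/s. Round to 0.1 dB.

At s = jω = j814:
zero (s+814): 814 + j814 → |·| = √(814²+814²) = √1325192 ≈ 1151.2, ∠ = arctan(814/814) ≈ 45.00°
quadratic: (j814)² + 22·j814 + 2500 = -660096 + j17908 → |·| ≈ 6.6034e+05, ∠ ≈ 178.45°
|T| = 25000 · 1151.2 / 6.6034e+05 ≈ 43.584
Gain = 20 log₁₀(43.584) ≈ 32.79 dB

32.8 dB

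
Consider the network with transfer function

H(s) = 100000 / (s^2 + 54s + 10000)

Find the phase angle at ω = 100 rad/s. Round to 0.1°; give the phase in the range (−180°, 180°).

-90.0°

At s = jω = j100:
quadratic: (j100)² + 54·j100 + 10000 = 0 + j5400 → |·| ≈ 5400, ∠ ≈ 90.00°
∠H = 0.00° − 90.00° = -90.00°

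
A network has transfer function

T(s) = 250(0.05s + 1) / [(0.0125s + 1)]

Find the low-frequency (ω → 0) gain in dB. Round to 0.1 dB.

T(0) = 250 · 1 / 1 = 250
20 log₁₀(250) ≈ 47.96 dB

48.0 dB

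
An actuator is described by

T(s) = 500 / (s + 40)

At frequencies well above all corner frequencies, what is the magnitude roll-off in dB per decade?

-20 dB/decade

Each pole contributes −20 dB/decade at high frequency; each zero contributes +20 dB/decade.
Net: 0 zero(s) − 1 pole(s) → -20 dB/decade.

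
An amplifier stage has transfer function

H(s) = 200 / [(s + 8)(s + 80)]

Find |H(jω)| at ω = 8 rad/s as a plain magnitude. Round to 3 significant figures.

0.220

At s = jω = j8:
pole (s+8): 8 + j8 → |·| = √(8²+8²) = √128 ≈ 11.314, ∠ = arctan(8/8) ≈ 45.00°
pole (s+80): 80 + j8 → |·| = √(80²+8²) = √6464 ≈ 80.399, ∠ = arctan(8/80) ≈ 5.71°
|H| = 200 / 909.63 ≈ 0.21987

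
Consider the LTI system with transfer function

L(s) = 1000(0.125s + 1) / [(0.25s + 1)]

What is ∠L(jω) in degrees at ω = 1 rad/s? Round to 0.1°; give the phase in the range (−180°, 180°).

At ω = 1 rad/s:
zero (1 + j1·0.125) = 1 + j0.125 → |·| ≈ 1.0078, ∠ ≈ 7.13°
pole (1 + j1·0.25) = 1 + j0.25 → |·| ≈ 1.0308, ∠ ≈ 14.04°
∠L = (7.13°) − (14.04°) = -6.91°

-6.9°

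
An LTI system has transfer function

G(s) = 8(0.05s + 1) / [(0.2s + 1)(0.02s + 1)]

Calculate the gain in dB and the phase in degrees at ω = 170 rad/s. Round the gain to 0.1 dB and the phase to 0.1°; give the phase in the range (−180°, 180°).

At ω = 170 rad/s:
zero (1 + j170·0.05) = 1 + j8.5 → |·| ≈ 8.5586, ∠ ≈ 83.29°
pole (1 + j170·0.2) = 1 + j34 → |·| ≈ 34.015, ∠ ≈ 88.32°
pole (1 + j170·0.02) = 1 + j3.4 → |·| ≈ 3.544, ∠ ≈ 73.61°
|G| = 8 · 8.5586 / (34.015 · 3.544) ≈ 0.56797
Gain = 20 log₁₀(0.56797) ≈ -4.91 dB
∠G = (83.29°) − (88.32° + 73.61°) = -78.64°

-4.9 dB, -78.6°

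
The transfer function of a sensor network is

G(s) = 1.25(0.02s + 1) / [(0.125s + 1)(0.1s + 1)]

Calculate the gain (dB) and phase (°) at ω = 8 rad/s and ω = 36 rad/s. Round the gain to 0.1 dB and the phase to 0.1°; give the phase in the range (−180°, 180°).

ω = 8: -3.1 dB, -74.6°; ω = 36: -21.0 dB, -116.2°

At ω = 8 rad/s:
zero (1 + j8·0.02) = 1 + j0.16 → |·| ≈ 1.0127, ∠ ≈ 9.09°
pole (1 + j8·0.125) = 1 + j1 → |·| ≈ 1.4142, ∠ ≈ 45.00°
pole (1 + j8·0.1) = 1 + j0.8 → |·| ≈ 1.2806, ∠ ≈ 38.66°
|G| = 1.25 · 1.0127 / (1.4142 · 1.2806) ≈ 0.69898
Gain = 20 log₁₀(0.69898) ≈ -3.11 dB
∠G = (9.09°) − (45.00° + 38.66°) = -74.57°

At ω = 36 rad/s:
zero (1 + j36·0.02) = 1 + j0.72 → |·| ≈ 1.2322, ∠ ≈ 35.75°
pole (1 + j36·0.125) = 1 + j4.5 → |·| ≈ 4.6098, ∠ ≈ 77.47°
pole (1 + j36·0.1) = 1 + j3.6 → |·| ≈ 3.7363, ∠ ≈ 74.48°
|G| = 1.25 · 1.2322 / (4.6098 · 3.7363) ≈ 0.089427
Gain = 20 log₁₀(0.089427) ≈ -20.97 dB
∠G = (35.75°) − (77.47° + 74.48°) = -116.20°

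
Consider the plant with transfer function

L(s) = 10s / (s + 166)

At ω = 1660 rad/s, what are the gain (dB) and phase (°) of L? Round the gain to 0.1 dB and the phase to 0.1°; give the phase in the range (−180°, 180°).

At s = jω = j1660:
zero at origin: s = j1660 → |·| = 1660, ∠ = 90.00°
pole (s+166): 166 + j1660 → |·| = √(166²+1660²) = √2783156 ≈ 1668.3, ∠ = arctan(1660/166) ≈ 84.29°
|L| = 10 · 1660 / 1668.3 ≈ 9.9502
Gain = 20 log₁₀(9.9502) ≈ 19.96 dB
∠L = 90.00° − 84.29° = 5.71°

20.0 dB, 5.7°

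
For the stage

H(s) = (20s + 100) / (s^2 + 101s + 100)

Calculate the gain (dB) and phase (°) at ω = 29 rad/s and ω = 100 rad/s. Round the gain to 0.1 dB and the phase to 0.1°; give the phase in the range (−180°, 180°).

Substitute s = j29:
Numerator: 20(j29) + 100 = 100 + j580
Denominator: (j29)^2 + 101(j29) + 100 = -741 + j2929
|N| = √(100² + 580²) ≈ 588.56, ∠N ≈ 80.22°
|D| = √(741² + 2929²) ≈ 3021.3, ∠D ≈ 104.20°
|H| = 588.56 / 3021.3 ≈ 0.1948
Gain = 20 log₁₀(0.1948) ≈ -14.21 dB
∠H = 80.22° − 104.20° = -23.98°

Substitute s = j100:
Numerator: 20(j100) + 100 = 100 + j2000
Denominator: (j100)^2 + 101(j100) + 100 = -9900 + j10100
|N| = √(100² + 2000²) ≈ 2002.5, ∠N ≈ 87.14°
|D| = √(9900² + 10100²) ≈ 14143, ∠D ≈ 134.43°
|H| = 2002.5 / 14143 ≈ 0.14159
Gain = 20 log₁₀(0.14159) ≈ -16.98 dB
∠H = 87.14° − 134.43° = -47.29°

ω = 29: -14.2 dB, -24.0°; ω = 100: -17.0 dB, -47.3°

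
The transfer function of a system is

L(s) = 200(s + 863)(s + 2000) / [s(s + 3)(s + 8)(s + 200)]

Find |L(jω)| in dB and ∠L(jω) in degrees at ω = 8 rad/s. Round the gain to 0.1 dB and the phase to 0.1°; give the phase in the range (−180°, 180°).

At s = jω = j8:
zero (s+863): 863 + j8 → |·| = √(863²+8²) = √744833 ≈ 863.04, ∠ = arctan(8/863) ≈ 0.53°
zero (s+2000): 2000 + j8 → |·| = √(2000²+8²) = √4000064 ≈ 2000, ∠ = arctan(8/2000) ≈ 0.23°
pole (s+3): 3 + j8 → |·| = √(3²+8²) = √73 ≈ 8.544, ∠ = arctan(8/3) ≈ 69.44°
pole (s+8): 8 + j8 → |·| = √(8²+8²) = √128 ≈ 11.314, ∠ = arctan(8/8) ≈ 45.00°
pole (s+200): 200 + j8 → |·| = √(200²+8²) = √40064 ≈ 200.16, ∠ = arctan(8/200) ≈ 2.29°
pole at origin: |s| = 8, ∠ = 90.00° (in denominator)
|L| = 200 · 1.7261e+06 / 1.5479e+05 ≈ 2230.2
Gain = 20 log₁₀(2230.2) ≈ 66.97 dB
∠L = 0.76° − 206.73° = -205.97° ≡ 154.03° (principal value)

67.0 dB, 154.0°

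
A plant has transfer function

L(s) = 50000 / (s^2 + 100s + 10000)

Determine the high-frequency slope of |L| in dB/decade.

Each pole contributes −20 dB/decade at high frequency; each zero contributes +20 dB/decade.
Net: 0 zero(s) − 2 pole(s) → -40 dB/decade.

-40 dB/decade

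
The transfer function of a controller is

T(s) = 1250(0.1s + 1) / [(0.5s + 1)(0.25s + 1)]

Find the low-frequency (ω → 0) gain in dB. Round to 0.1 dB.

T(0) = 1250 · 1 / 1 = 1250
20 log₁₀(1250) ≈ 61.94 dB

61.9 dB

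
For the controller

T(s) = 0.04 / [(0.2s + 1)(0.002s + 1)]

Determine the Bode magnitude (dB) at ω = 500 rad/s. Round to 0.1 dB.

-71.0 dB

At ω = 500 rad/s:
pole (1 + j500·0.2) = 1 + j100 → |·| ≈ 100, ∠ ≈ 89.43°
pole (1 + j500·0.002) = 1 + j1 → |·| ≈ 1.4142, ∠ ≈ 45.00°
|T| = 0.04 · 1 / (100 · 1.4142) ≈ 0.00028285
Gain = 20 log₁₀(0.00028285) ≈ -70.97 dB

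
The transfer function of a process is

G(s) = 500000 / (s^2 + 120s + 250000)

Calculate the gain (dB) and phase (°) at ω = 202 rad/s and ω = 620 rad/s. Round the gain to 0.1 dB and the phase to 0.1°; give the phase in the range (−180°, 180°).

At s = jω = j202:
quadratic: (j202)² + 120·j202 + 250000 = 209196 + j24240 → |·| ≈ 2.106e+05, ∠ ≈ 6.61°
|G| = 500000 / 2.106e+05 ≈ 2.3742
Gain = 20 log₁₀(2.3742) ≈ 7.51 dB
∠G = 0.00° − 6.61° = -6.61°

At s = jω = j620:
quadratic: (j620)² + 120·j620 + 250000 = -134400 + j74400 → |·| ≈ 1.5362e+05, ∠ ≈ 151.03°
|G| = 500000 / 1.5362e+05 ≈ 3.2548
Gain = 20 log₁₀(3.2548) ≈ 10.25 dB
∠G = 0.00° − 151.03° = -151.03°

ω = 202: 7.5 dB, -6.6°; ω = 620: 10.3 dB, -151.0°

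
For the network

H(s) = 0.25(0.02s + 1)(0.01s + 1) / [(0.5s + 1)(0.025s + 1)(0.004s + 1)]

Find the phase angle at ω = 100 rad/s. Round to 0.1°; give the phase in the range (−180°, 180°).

-70.4°

At ω = 100 rad/s:
zero (1 + j100·0.02) = 1 + j2 → |·| ≈ 2.2361, ∠ ≈ 63.43°
zero (1 + j100·0.01) = 1 + j1 → |·| ≈ 1.4142, ∠ ≈ 45.00°
pole (1 + j100·0.5) = 1 + j50 → |·| ≈ 50.01, ∠ ≈ 88.85°
pole (1 + j100·0.025) = 1 + j2.5 → |·| ≈ 2.6926, ∠ ≈ 68.20°
pole (1 + j100·0.004) = 1 + j0.4 → |·| ≈ 1.077, ∠ ≈ 21.80°
∠H = (63.43° + 45.00°) − (88.85° + 68.20° + 21.80°) = -70.42°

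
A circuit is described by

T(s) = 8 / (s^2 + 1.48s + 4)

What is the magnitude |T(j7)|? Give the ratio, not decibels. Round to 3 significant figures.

0.173

At s = jω = j7:
quadratic: (j7)² + 1.48·j7 + 4 = -45 + j10.36 → |·| ≈ 46.177, ∠ ≈ 167.04°
|T| = 8 / 46.177 ≈ 0.17325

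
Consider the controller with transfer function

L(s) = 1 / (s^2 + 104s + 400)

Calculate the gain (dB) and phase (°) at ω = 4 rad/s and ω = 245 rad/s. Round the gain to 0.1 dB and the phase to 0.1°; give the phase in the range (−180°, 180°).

Substitute s = j4:
Numerator: 1 = 1 + j0
Denominator: (j4)^2 + 104(j4) + 400 = 384 + j416
|N| = √(1² + 0²) ≈ 1, ∠N ≈ 0.00°
|D| = √(384² + 416²) ≈ 566.14, ∠D ≈ 47.29°
|L| = 1 / 566.14 ≈ 0.0017663
Gain = 20 log₁₀(0.0017663) ≈ -55.06 dB
∠L = 0.00° − 47.29° = -47.29°

Substitute s = j245:
Numerator: 1 = 1 + j0
Denominator: (j245)^2 + 104(j245) + 400 = -59625 + j25480
|N| = √(1² + 0²) ≈ 1, ∠N ≈ 0.00°
|D| = √(59625² + 25480²) ≈ 64841, ∠D ≈ 156.86°
|L| = 1 / 64841 ≈ 1.5422e-05
Gain = 20 log₁₀(1.5422e-05) ≈ -96.24 dB
∠L = 0.00° − 156.86° = -156.86°

ω = 4: -55.1 dB, -47.3°; ω = 245: -96.2 dB, -156.9°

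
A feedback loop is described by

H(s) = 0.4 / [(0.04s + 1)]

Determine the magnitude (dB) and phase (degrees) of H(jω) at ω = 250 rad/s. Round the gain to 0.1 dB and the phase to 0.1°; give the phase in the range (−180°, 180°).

-28.0 dB, -84.3°

At ω = 250 rad/s:
pole (1 + j250·0.04) = 1 + j10 → |·| ≈ 10.05, ∠ ≈ 84.29°
|H| = 0.4 · 1 / (10.05) ≈ 0.039801
Gain = 20 log₁₀(0.039801) ≈ -28.00 dB
∠H = (0°) − (84.29°) = -84.29°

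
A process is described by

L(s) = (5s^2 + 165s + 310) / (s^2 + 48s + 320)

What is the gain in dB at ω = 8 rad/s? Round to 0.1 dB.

9.1 dB

Substitute s = j8:
Numerator: 5(j8)^2 + 165(j8) + 310 = -10 + j1320
Denominator: (j8)^2 + 48(j8) + 320 = 256 + j384
|N| = √(10² + 1320²) ≈ 1320, ∠N ≈ 90.43°
|D| = √(256² + 384²) ≈ 461.51, ∠D ≈ 56.31°
|L| = 1320 / 461.51 ≈ 2.8602
Gain = 20 log₁₀(2.8602) ≈ 9.13 dB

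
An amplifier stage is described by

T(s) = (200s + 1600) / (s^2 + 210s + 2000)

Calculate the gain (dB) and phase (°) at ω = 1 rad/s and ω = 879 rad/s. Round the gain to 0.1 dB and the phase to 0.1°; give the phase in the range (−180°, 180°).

Substitute s = j1:
Numerator: 200(j1) + 1600 = 1600 + j200
Denominator: (j1)^2 + 210(j1) + 2000 = 1999 + j210
|N| = √(1600² + 200²) ≈ 1612.5, ∠N ≈ 7.13°
|D| = √(1999² + 210²) ≈ 2010, ∠D ≈ 6.00°
|T| = 1612.5 / 2010 ≈ 0.80224
Gain = 20 log₁₀(0.80224) ≈ -1.91 dB
∠T = 7.13° − 6.00° = 1.13°

Substitute s = j879:
Numerator: 200(j879) + 1600 = 1600 + j175800
Denominator: (j879)^2 + 210(j879) + 2000 = -770641 + j184590
|N| = √(1600² + 175800²) ≈ 1.7581e+05, ∠N ≈ 89.48°
|D| = √(770641² + 184590²) ≈ 7.9244e+05, ∠D ≈ 166.53°
|T| = 1.7581e+05 / 7.9244e+05 ≈ 0.22186
Gain = 20 log₁₀(0.22186) ≈ -13.08 dB
∠T = 89.48° − 166.53° = -77.05°

ω = 1: -1.9 dB, 1.1°; ω = 879: -13.1 dB, -77.1°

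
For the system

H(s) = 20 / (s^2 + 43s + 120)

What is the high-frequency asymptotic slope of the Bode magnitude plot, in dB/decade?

-40 dB/decade

Each pole contributes −20 dB/decade at high frequency; each zero contributes +20 dB/decade.
Net: 0 zero(s) − 2 pole(s) → -40 dB/decade.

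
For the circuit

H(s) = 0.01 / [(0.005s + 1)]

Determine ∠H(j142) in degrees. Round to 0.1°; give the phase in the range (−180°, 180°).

-35.4°

At ω = 142 rad/s:
pole (1 + j142·0.005) = 1 + j0.71 → |·| ≈ 1.2264, ∠ ≈ 35.37°
∠H = (0°) − (35.37°) = -35.37°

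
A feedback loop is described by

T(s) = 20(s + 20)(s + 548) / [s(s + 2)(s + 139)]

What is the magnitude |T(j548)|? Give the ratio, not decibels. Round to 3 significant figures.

0.0501

At s = jω = j548:
zero (s+20): 20 + j548 → |·| = √(20²+548²) = √300704 ≈ 548.36, ∠ = arctan(548/20) ≈ 87.91°
zero (s+548): 548 + j548 → |·| = √(548²+548²) = √600608 ≈ 774.99, ∠ = arctan(548/548) ≈ 45.00°
pole (s+2): 2 + j548 → |·| = √(2²+548²) = √300308 ≈ 548, ∠ = arctan(548/2) ≈ 89.79°
pole (s+139): 139 + j548 → |·| = √(139²+548²) = √319625 ≈ 565.35, ∠ = arctan(548/139) ≈ 75.77°
pole at origin: |s| = 548, ∠ = 90.00° (in denominator)
|T| = 20 · 4.2497e+05 / 1.6978e+08 ≈ 0.050061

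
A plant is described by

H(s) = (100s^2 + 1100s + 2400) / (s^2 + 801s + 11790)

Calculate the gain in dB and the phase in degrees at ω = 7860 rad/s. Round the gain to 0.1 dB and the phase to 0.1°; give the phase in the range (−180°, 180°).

Substitute s = j7860:
Numerator: 100(j7860)^2 + 1100(j7860) + 2400 = -6177957600 + j8646000
Denominator: (j7860)^2 + 801(j7860) + 11790 = -61767810 + j6295860
|N| = √(6177957600² + 8646000²) ≈ 6.178e+09, ∠N ≈ 179.92°
|D| = √(61767810² + 6295860²) ≈ 6.2088e+07, ∠D ≈ 174.18°
|H| = 6.178e+09 / 6.2088e+07 ≈ 99.504
Gain = 20 log₁₀(99.504) ≈ 39.96 dB
∠H = 179.92° − 174.18° = 5.74°

40.0 dB, 5.7°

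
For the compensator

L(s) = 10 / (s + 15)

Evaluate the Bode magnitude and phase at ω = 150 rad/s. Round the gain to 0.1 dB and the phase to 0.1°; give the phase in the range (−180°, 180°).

Substitute s = j150:
Numerator: 10 = 10 + j0
Denominator: (j150) + 15 = 15 + j150
|N| = √(10² + 0²) ≈ 10, ∠N ≈ 0.00°
|D| = √(15² + 150²) ≈ 150.75, ∠D ≈ 84.29°
|L| = 10 / 150.75 ≈ 0.066335
Gain = 20 log₁₀(0.066335) ≈ -23.57 dB
∠L = 0.00° − 84.29° = -84.29°

-23.6 dB, -84.3°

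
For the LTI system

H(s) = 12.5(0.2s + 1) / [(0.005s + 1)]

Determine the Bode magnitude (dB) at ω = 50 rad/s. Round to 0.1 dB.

41.7 dB

At ω = 50 rad/s:
zero (1 + j50·0.2) = 1 + j10 → |·| ≈ 10.05, ∠ ≈ 84.29°
pole (1 + j50·0.005) = 1 + j0.25 → |·| ≈ 1.0308, ∠ ≈ 14.04°
|H| = 12.5 · 10.05 / (1.0308) ≈ 121.87
Gain = 20 log₁₀(121.87) ≈ 41.72 dB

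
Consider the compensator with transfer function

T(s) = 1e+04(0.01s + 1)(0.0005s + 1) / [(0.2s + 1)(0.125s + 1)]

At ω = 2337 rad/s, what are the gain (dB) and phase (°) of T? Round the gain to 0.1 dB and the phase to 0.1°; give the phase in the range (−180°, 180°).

At ω = 2337 rad/s:
zero (1 + j2337·0.01) = 1 + j23.37 → |·| ≈ 23.391, ∠ ≈ 87.55°
zero (1 + j2337·0.0005) = 1 + j1.1685 → |·| ≈ 1.538, ∠ ≈ 49.44°
pole (1 + j2337·0.2) = 1 + j467.4 → |·| ≈ 467.4, ∠ ≈ 89.88°
pole (1 + j2337·0.125) = 1 + j292.125 → |·| ≈ 292.13, ∠ ≈ 89.80°
|T| = 1e+04 · 23.391 · 1.538 / (467.4 · 292.13) ≈ 2.6348
Gain = 20 log₁₀(2.6348) ≈ 8.41 dB
∠T = (87.55° + 49.44°) − (89.88° + 89.80°) = -42.69°

8.4 dB, -42.7°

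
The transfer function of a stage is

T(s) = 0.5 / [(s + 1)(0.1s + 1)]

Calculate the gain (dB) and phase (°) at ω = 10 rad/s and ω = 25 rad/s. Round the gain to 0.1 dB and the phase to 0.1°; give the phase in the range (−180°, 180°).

At ω = 10 rad/s:
pole (1 + j10·1) = 1 + j10 → |·| ≈ 10.05, ∠ ≈ 84.29°
pole (1 + j10·0.1) = 1 + j1 → |·| ≈ 1.4142, ∠ ≈ 45.00°
|T| = 0.5 · 1 / (10.05 · 1.4142) ≈ 0.03518
Gain = 20 log₁₀(0.03518) ≈ -29.07 dB
∠T = (0°) − (84.29° + 45.00°) = -129.29°

At ω = 25 rad/s:
pole (1 + j25·1) = 1 + j25 → |·| ≈ 25.02, ∠ ≈ 87.71°
pole (1 + j25·0.1) = 1 + j2.5 → |·| ≈ 2.6926, ∠ ≈ 68.20°
|T| = 0.5 · 1 / (25.02 · 2.6926) ≈ 0.0074218
Gain = 20 log₁₀(0.0074218) ≈ -42.59 dB
∠T = (0°) − (87.71° + 68.20°) = -155.91°

ω = 10: -29.1 dB, -129.3°; ω = 25: -42.6 dB, -155.9°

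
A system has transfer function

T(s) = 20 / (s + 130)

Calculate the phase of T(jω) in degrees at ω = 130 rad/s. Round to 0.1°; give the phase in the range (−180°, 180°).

Substitute s = j130:
Numerator: 20 = 20 + j0
Denominator: (j130) + 130 = 130 + j130
|N| = √(20² + 0²) ≈ 20, ∠N ≈ 0.00°
|D| = √(130² + 130²) ≈ 183.85, ∠D ≈ 45.00°
∠T = 0.00° − 45.00° = -45.00°

-45.0°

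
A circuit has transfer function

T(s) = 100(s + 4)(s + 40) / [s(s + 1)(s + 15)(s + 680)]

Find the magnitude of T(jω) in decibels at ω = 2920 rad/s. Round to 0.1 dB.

At s = jω = j2920:
zero (s+4): 4 + j2920 → |·| = √(4²+2920²) = √8526416 ≈ 2920, ∠ = arctan(2920/4) ≈ 89.92°
zero (s+40): 40 + j2920 → |·| = √(40²+2920²) = √8528000 ≈ 2920.3, ∠ = arctan(2920/40) ≈ 89.22°
pole (s+1): 1 + j2920 → |·| = √(1²+2920²) = √8526401 ≈ 2920, ∠ = arctan(2920/1) ≈ 89.98°
pole (s+15): 15 + j2920 → |·| = √(15²+2920²) = √8526625 ≈ 2920, ∠ = arctan(2920/15) ≈ 89.71°
pole (s+680): 680 + j2920 → |·| = √(680²+2920²) = √8988800 ≈ 2998.1, ∠ = arctan(2920/680) ≈ 76.89°
pole at origin: |s| = 2920, ∠ = 90.00° (in denominator)
|T| = 100 · 8.5273e+06 / 7.4644e+13 ≈ 1.1424e-05
Gain = 20 log₁₀(1.1424e-05) ≈ -98.84 dB

-98.8 dB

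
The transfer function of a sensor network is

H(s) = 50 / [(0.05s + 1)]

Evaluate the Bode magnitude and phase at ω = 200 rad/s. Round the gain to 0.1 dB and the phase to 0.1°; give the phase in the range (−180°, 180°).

13.9 dB, -84.3°

At ω = 200 rad/s:
pole (1 + j200·0.05) = 1 + j10 → |·| ≈ 10.05, ∠ ≈ 84.29°
|H| = 50 · 1 / (10.05) ≈ 4.9751
Gain = 20 log₁₀(4.9751) ≈ 13.94 dB
∠H = (0°) − (84.29°) = -84.29°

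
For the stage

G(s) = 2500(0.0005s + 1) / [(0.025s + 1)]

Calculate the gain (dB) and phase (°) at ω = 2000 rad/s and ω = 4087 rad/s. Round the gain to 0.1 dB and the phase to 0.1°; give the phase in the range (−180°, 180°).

ω = 2000: 37.0 dB, -43.9°; ω = 4087: 34.9 dB, -25.5°

At ω = 2000 rad/s:
zero (1 + j2000·0.0005) = 1 + j1 → |·| ≈ 1.4142, ∠ ≈ 45.00°
pole (1 + j2000·0.025) = 1 + j50 → |·| ≈ 50.01, ∠ ≈ 88.85°
|G| = 2500 · 1.4142 / (50.01) ≈ 70.696
Gain = 20 log₁₀(70.696) ≈ 36.99 dB
∠G = (45.00°) − (88.85°) = -43.85°

At ω = 4087 rad/s:
zero (1 + j4087·0.0005) = 1 + j2.0435 → |·| ≈ 2.2751, ∠ ≈ 63.92°
pole (1 + j4087·0.025) = 1 + j102.175 → |·| ≈ 102.18, ∠ ≈ 89.44°
|G| = 2500 · 2.2751 / (102.18) ≈ 55.664
Gain = 20 log₁₀(55.664) ≈ 34.91 dB
∠G = (63.92°) − (89.44°) = -25.52°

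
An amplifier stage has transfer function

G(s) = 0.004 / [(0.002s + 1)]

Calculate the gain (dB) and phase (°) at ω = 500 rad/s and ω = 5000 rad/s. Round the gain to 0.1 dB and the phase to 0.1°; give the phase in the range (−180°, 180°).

At ω = 500 rad/s:
pole (1 + j500·0.002) = 1 + j1 → |·| ≈ 1.4142, ∠ ≈ 45.00°
|G| = 0.004 · 1 / (1.4142) ≈ 0.0028285
Gain = 20 log₁₀(0.0028285) ≈ -50.97 dB
∠G = (0°) − (45.00°) = -45.00°

At ω = 5000 rad/s:
pole (1 + j5000·0.002) = 1 + j10 → |·| ≈ 10.05, ∠ ≈ 84.29°
|G| = 0.004 · 1 / (10.05) ≈ 0.00039801
Gain = 20 log₁₀(0.00039801) ≈ -68.00 dB
∠G = (0°) − (84.29°) = -84.29°

ω = 500: -51.0 dB, -45.0°; ω = 5000: -68.0 dB, -84.3°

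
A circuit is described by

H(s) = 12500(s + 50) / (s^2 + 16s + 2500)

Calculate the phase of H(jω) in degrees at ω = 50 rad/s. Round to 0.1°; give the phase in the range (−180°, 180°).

-45.0°

At s = jω = j50:
zero (s+50): 50 + j50 → |·| = √(50²+50²) = √5000 ≈ 70.711, ∠ = arctan(50/50) ≈ 45.00°
quadratic: (j50)² + 16·j50 + 2500 = 0 + j800 → |·| ≈ 800, ∠ ≈ 90.00°
∠H = 45.00° − 90.00° = -45.00°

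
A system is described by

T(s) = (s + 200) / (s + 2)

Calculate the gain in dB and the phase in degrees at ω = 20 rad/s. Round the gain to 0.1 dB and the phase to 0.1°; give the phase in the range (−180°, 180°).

At s = jω = j20:
zero (s+200): 200 + j20 → |·| = √(200²+20²) = √40400 ≈ 201, ∠ = arctan(20/200) ≈ 5.71°
pole (s+2): 2 + j20 → |·| = √(2²+20²) = √404 ≈ 20.1, ∠ = arctan(20/2) ≈ 84.29°
|T| = 1 · 201 / 20.1 ≈ 10
Gain = 20 log₁₀(10) ≈ 20.00 dB
∠T = 5.71° − 84.29° = -78.58°

20.0 dB, -78.6°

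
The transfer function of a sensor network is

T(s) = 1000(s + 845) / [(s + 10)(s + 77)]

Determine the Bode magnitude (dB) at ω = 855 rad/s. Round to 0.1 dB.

At s = jω = j855:
zero (s+845): 845 + j855 → |·| = √(845²+855²) = √1445050 ≈ 1202.1, ∠ = arctan(855/845) ≈ 45.34°
pole (s+10): 10 + j855 → |·| = √(10²+855²) = √731125 ≈ 855.06, ∠ = arctan(855/10) ≈ 89.33°
pole (s+77): 77 + j855 → |·| = √(77²+855²) = √736954 ≈ 858.46, ∠ = arctan(855/77) ≈ 84.85°
|T| = 1000 · 1202.1 / 7.3403e+05 ≈ 1.6377
Gain = 20 log₁₀(1.6377) ≈ 4.28 dB

4.3 dB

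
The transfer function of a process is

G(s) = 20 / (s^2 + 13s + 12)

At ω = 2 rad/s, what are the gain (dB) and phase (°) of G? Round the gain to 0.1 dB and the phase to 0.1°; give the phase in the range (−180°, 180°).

Substitute s = j2:
Numerator: 20 = 20 + j0
Denominator: (j2)^2 + 13(j2) + 12 = 8 + j26
|N| = √(20² + 0²) ≈ 20, ∠N ≈ 0.00°
|D| = √(8² + 26²) ≈ 27.203, ∠D ≈ 72.90°
|G| = 20 / 27.203 ≈ 0.73521
Gain = 20 log₁₀(0.73521) ≈ -2.67 dB
∠G = 0.00° − 72.90° = -72.90°

-2.7 dB, -72.9°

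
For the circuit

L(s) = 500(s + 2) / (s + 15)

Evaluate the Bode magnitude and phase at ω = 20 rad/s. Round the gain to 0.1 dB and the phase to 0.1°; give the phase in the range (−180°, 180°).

At s = jω = j20:
zero (s+2): 2 + j20 → |·| = √(2²+20²) = √404 ≈ 20.1, ∠ = arctan(20/2) ≈ 84.29°
pole (s+15): 15 + j20 → |·| = √(15²+20²) = √625 ≈ 25, ∠ = arctan(20/15) ≈ 53.13°
|L| = 500 · 20.1 / 25 ≈ 402
Gain = 20 log₁₀(402) ≈ 52.08 dB
∠L = 84.29° − 53.13° = 31.16°

52.1 dB, 31.2°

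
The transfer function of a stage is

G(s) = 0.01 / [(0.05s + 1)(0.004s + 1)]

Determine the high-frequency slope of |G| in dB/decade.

-40 dB/decade

Each pole contributes −20 dB/decade at high frequency; each zero contributes +20 dB/decade.
Net: 0 zero(s) − 2 pole(s) → -40 dB/decade.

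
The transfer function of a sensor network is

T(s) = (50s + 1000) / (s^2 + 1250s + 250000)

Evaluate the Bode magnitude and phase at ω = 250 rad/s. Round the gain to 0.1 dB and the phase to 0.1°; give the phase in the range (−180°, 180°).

Substitute s = j250:
Numerator: 50(j250) + 1000 = 1000 + j12500
Denominator: (j250)^2 + 1250(j250) + 250000 = 187500 + j312500
|N| = √(1000² + 12500²) ≈ 12540, ∠N ≈ 85.43°
|D| = √(187500² + 312500²) ≈ 3.6443e+05, ∠D ≈ 59.04°
|T| = 12540 / 3.6443e+05 ≈ 0.03441
Gain = 20 log₁₀(0.03441) ≈ -29.27 dB
∠T = 85.43° − 59.04° = 26.39°

-29.3 dB, 26.4°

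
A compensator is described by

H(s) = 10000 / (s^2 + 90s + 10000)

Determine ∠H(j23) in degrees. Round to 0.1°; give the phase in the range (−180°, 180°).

-12.3°

At s = jω = j23:
quadratic: (j23)² + 90·j23 + 10000 = 9471 + j2070 → |·| ≈ 9694.6, ∠ ≈ 12.33°
∠H = 0.00° − 12.33° = -12.33°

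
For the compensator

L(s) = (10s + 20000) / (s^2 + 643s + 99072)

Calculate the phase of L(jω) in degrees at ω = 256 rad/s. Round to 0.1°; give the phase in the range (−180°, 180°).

Substitute s = j256:
Numerator: 10(j256) + 20000 = 20000 + j2560
Denominator: (j256)^2 + 643(j256) + 99072 = 33536 + j164608
|N| = √(20000² + 2560²) ≈ 20163, ∠N ≈ 7.29°
|D| = √(33536² + 164608²) ≈ 1.6799e+05, ∠D ≈ 78.48°
∠L = 7.29° − 78.48° = -71.19°

-71.2°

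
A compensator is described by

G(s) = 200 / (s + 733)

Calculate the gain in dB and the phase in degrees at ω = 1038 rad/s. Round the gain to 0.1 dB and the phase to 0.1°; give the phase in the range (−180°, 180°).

Substitute s = j1038:
Numerator: 200 = 200 + j0
Denominator: (j1038) + 733 = 733 + j1038
|N| = √(200² + 0²) ≈ 200, ∠N ≈ 0.00°
|D| = √(733² + 1038²) ≈ 1270.7, ∠D ≈ 54.77°
|G| = 200 / 1270.7 ≈ 0.15739
Gain = 20 log₁₀(0.15739) ≈ -16.06 dB
∠G = 0.00° − 54.77° = -54.77°

-16.1 dB, -54.8°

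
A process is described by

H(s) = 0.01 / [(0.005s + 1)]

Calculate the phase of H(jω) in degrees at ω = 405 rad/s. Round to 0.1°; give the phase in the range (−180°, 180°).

-63.7°

At ω = 405 rad/s:
pole (1 + j405·0.005) = 1 + j2.025 → |·| ≈ 2.2585, ∠ ≈ 63.72°
∠H = (0°) − (63.72°) = -63.72°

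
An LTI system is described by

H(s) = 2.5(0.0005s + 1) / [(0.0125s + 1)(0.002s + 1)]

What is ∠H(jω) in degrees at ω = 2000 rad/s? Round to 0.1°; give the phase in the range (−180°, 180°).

-118.7°

At ω = 2000 rad/s:
zero (1 + j2000·0.0005) = 1 + j1 → |·| ≈ 1.4142, ∠ ≈ 45.00°
pole (1 + j2000·0.0125) = 1 + j25 → |·| ≈ 25.02, ∠ ≈ 87.71°
pole (1 + j2000·0.002) = 1 + j4 → |·| ≈ 4.1231, ∠ ≈ 75.96°
∠H = (45.00°) − (87.71° + 75.96°) = -118.67°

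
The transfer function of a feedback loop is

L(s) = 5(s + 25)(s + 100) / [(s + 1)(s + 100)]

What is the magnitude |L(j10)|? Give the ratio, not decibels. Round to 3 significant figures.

13.4

At s = jω = j10:
zero (s+25): 25 + j10 → |·| = √(25²+10²) = √725 ≈ 26.926, ∠ = arctan(10/25) ≈ 21.80°
zero (s+100): 100 + j10 → |·| = √(100²+10²) = √10100 ≈ 100.5, ∠ = arctan(10/100) ≈ 5.71°
pole (s+1): 1 + j10 → |·| = √(1²+10²) = √101 ≈ 10.05, ∠ = arctan(10/1) ≈ 84.29°
pole (s+100): 100 + j10 → |·| = √(100²+10²) = √10100 ≈ 100.5, ∠ = arctan(10/100) ≈ 5.71°
|L| = 5 · 2706.1 / 1010 ≈ 13.397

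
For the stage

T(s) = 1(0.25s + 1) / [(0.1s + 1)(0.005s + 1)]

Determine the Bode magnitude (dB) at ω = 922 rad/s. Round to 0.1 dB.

At ω = 922 rad/s:
zero (1 + j922·0.25) = 1 + j230.5 → |·| ≈ 230.5, ∠ ≈ 89.75°
pole (1 + j922·0.1) = 1 + j92.2 → |·| ≈ 92.205, ∠ ≈ 89.38°
pole (1 + j922·0.005) = 1 + j4.61 → |·| ≈ 4.7172, ∠ ≈ 77.76°
|T| = 1 · 230.5 / (92.205 · 4.7172) ≈ 0.52995
Gain = 20 log₁₀(0.52995) ≈ -5.52 dB

-5.5 dB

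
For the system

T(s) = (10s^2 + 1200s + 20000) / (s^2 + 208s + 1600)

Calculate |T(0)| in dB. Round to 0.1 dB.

21.9 dB

T(0) = 20000 / 1600 = 12.5
20 log₁₀(12.5) ≈ 21.94 dB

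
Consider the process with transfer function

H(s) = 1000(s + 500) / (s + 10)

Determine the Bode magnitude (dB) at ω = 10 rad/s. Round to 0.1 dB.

91.0 dB

At s = jω = j10:
zero (s+500): 500 + j10 → |·| = √(500²+10²) = √250100 ≈ 500.1, ∠ = arctan(10/500) ≈ 1.15°
pole (s+10): 10 + j10 → |·| = √(10²+10²) = √200 ≈ 14.142, ∠ = arctan(10/10) ≈ 45.00°
|H| = 1000 · 500.1 / 14.142 ≈ 35363
Gain = 20 log₁₀(35363) ≈ 90.97 dB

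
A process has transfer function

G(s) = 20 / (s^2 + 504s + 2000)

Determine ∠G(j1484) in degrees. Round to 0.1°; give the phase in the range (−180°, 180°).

Substitute s = j1484:
Numerator: 20 = 20 + j0
Denominator: (j1484)^2 + 504(j1484) + 2000 = -2200256 + j747936
|N| = √(20² + 0²) ≈ 20, ∠N ≈ 0.00°
|D| = √(2200256² + 747936²) ≈ 2.3239e+06, ∠D ≈ 161.23°
∠G = 0.00° − 161.23° = -161.23°

-161.2°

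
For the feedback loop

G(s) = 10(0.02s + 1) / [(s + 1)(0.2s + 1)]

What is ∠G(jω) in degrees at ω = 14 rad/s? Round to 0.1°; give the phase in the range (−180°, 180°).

At ω = 14 rad/s:
zero (1 + j14·0.02) = 1 + j0.28 → |·| ≈ 1.0385, ∠ ≈ 15.64°
pole (1 + j14·1) = 1 + j14 → |·| ≈ 14.036, ∠ ≈ 85.91°
pole (1 + j14·0.2) = 1 + j2.8 → |·| ≈ 2.9732, ∠ ≈ 70.35°
∠G = (15.64°) − (85.91° + 70.35°) = -140.62°

-140.6°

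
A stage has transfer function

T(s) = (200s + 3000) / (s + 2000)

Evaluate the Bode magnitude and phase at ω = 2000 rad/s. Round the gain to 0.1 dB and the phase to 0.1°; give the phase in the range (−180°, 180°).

Substitute s = j2000:
Numerator: 200(j2000) + 3000 = 3000 + j400000
Denominator: (j2000) + 2000 = 2000 + j2000
|N| = √(3000² + 400000²) ≈ 4.0001e+05, ∠N ≈ 89.57°
|D| = √(2000² + 2000²) ≈ 2828.4, ∠D ≈ 45.00°
|T| = 4.0001e+05 / 2828.4 ≈ 141.43
Gain = 20 log₁₀(141.43) ≈ 43.01 dB
∠T = 89.57° − 45.00° = 44.57°

43.0 dB, 44.6°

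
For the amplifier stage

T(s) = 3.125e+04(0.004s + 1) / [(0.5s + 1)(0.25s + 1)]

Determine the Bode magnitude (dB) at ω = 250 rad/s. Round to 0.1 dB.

At ω = 250 rad/s:
zero (1 + j250·0.004) = 1 + j1 → |·| ≈ 1.4142, ∠ ≈ 45.00°
pole (1 + j250·0.5) = 1 + j125 → |·| ≈ 125, ∠ ≈ 89.54°
pole (1 + j250·0.25) = 1 + j62.5 → |·| ≈ 62.508, ∠ ≈ 89.08°
|T| = 3.125e+04 · 1.4142 / (125 · 62.508) ≈ 5.6561
Gain = 20 log₁₀(5.6561) ≈ 15.05 dB

15.1 dB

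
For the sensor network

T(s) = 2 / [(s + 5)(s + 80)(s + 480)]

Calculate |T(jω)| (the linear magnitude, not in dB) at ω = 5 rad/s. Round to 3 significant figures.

7.35e-06

At s = jω = j5:
pole (s+5): 5 + j5 → |·| = √(5²+5²) = √50 ≈ 7.0711, ∠ = arctan(5/5) ≈ 45.00°
pole (s+80): 80 + j5 → |·| = √(80²+5²) = √6425 ≈ 80.156, ∠ = arctan(5/80) ≈ 3.58°
pole (s+480): 480 + j5 → |·| = √(480²+5²) = √230425 ≈ 480.03, ∠ = arctan(5/480) ≈ 0.60°
|T| = 2 / 2.7208e+05 ≈ 7.3508e-06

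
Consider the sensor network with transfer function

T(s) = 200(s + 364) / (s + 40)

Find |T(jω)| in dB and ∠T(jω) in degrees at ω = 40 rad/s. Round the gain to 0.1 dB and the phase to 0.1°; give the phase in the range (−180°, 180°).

62.2 dB, -38.7°

At s = jω = j40:
zero (s+364): 364 + j40 → |·| = √(364²+40²) = √134096 ≈ 366.19, ∠ = arctan(40/364) ≈ 6.27°
pole (s+40): 40 + j40 → |·| = √(40²+40²) = √3200 ≈ 56.569, ∠ = arctan(40/40) ≈ 45.00°
|T| = 200 · 366.19 / 56.569 ≈ 1294.7
Gain = 20 log₁₀(1294.7) ≈ 62.24 dB
∠T = 6.27° − 45.00° = -38.73°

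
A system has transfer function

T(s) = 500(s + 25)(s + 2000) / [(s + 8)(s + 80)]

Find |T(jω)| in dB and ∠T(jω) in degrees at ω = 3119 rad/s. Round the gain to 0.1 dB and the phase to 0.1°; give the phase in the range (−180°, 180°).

55.5 dB, -31.5°

At s = jω = j3119:
zero (s+25): 25 + j3119 → |·| = √(25²+3119²) = √9728786 ≈ 3119.1, ∠ = arctan(3119/25) ≈ 89.54°
zero (s+2000): 2000 + j3119 → |·| = √(2000²+3119²) = √13728161 ≈ 3705.2, ∠ = arctan(3119/2000) ≈ 57.33°
pole (s+8): 8 + j3119 → |·| = √(8²+3119²) = √9728225 ≈ 3119, ∠ = arctan(3119/8) ≈ 89.85°
pole (s+80): 80 + j3119 → |·| = √(80²+3119²) = √9734561 ≈ 3120, ∠ = arctan(3119/80) ≈ 88.53°
|T| = 500 · 1.1557e+07 / 9.7313e+06 ≈ 593.81
Gain = 20 log₁₀(593.81) ≈ 55.47 dB
∠T = 146.87° − 178.38° = -31.51°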